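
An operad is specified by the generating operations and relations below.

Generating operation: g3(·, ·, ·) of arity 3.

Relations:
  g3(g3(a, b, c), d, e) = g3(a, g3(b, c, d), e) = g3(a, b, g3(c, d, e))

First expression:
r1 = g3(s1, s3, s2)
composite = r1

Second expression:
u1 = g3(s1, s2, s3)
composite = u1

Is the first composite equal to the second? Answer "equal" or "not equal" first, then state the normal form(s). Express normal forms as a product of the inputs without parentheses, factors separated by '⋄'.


not equal; the first gives s1 ⋄ s3 ⋄ s2 and the second s1 ⋄ s2 ⋄ s3


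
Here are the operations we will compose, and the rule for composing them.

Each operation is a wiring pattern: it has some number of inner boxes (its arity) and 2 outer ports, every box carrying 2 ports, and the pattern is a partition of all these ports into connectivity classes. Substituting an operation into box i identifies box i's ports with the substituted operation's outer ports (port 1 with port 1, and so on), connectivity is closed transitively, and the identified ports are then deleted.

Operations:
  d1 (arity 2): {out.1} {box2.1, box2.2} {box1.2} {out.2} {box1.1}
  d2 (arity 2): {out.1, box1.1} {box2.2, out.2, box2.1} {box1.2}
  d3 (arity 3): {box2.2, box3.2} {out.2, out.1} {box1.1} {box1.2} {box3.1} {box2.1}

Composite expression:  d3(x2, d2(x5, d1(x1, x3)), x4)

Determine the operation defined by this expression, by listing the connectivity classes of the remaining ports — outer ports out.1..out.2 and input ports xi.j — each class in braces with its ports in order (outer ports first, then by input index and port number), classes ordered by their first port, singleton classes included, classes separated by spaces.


{out.1, out.2} {x1.1} {x1.2} {x2.1} {x2.2} {x3.1, x3.2} {x4.1} {x4.2} {x5.1} {x5.2}

Connectivity passes through glued d3-boundaries; trace each wire chain.
d1 over (x1, x3) gives {out.1} {out.2} {x1.1} {x1.2} {x3.1, x3.2}, out.j being that stage's outer ports
d2 over (x5, x1, x3) gives {out.1, x5.1} {out.2} {x1.1} {x1.2} {x3.1, x3.2} {x5.2}, out.j being that stage's outer ports
d3 over (x2, x5, x1, x3, x4) gives {out.1, out.2} {x1.1} {x1.2} {x2.1} {x2.2} {x3.1, x3.2} {x4.1} {x4.2} {x5.1} {x5.2}, out.j being that stage's outer ports


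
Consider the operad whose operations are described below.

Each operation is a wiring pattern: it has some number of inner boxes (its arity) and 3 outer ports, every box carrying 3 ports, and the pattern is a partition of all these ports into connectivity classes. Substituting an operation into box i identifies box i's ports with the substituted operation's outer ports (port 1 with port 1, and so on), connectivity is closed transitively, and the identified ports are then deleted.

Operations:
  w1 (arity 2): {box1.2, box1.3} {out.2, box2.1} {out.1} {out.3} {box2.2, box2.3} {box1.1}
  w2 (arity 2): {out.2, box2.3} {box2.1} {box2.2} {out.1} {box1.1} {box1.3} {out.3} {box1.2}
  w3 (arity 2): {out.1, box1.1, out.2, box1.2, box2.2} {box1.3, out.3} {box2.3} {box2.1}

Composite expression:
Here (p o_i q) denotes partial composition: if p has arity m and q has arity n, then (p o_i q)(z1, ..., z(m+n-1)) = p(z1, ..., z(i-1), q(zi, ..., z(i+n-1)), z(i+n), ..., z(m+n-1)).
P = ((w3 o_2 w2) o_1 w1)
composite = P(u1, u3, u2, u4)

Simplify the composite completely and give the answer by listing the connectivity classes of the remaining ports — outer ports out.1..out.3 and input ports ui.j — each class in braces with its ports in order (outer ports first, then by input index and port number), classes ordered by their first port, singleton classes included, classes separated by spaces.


After gluing at w3, chains via deleted ports link the u-ports.
the subtree at w1 composes to {out.1} {out.2, u3.1} {out.3} {u1.1} {u1.2, u1.3} {u3.2, u3.3} on (u1, u3); out.j = own outer ports
the subtree at w2 composes to {out.1} {out.2, u4.3} {out.3} {u2.1} {u2.2} {u2.3} {u4.1} {u4.2} on (u2, u4); out.j = own outer ports
the subtree at w3 composes to {out.1, out.2, u3.1, u4.3} {out.3} {u1.1} {u1.2, u1.3} {u2.1} {u2.2} {u2.3} {u3.2, u3.3} {u4.1} {u4.2} on (u1, u3, u2, u4); out.j = own outer ports

{out.1, out.2, u3.1, u4.3} {out.3} {u1.1} {u1.2, u1.3} {u2.1} {u2.2} {u2.3} {u3.2, u3.3} {u4.1} {u4.2}


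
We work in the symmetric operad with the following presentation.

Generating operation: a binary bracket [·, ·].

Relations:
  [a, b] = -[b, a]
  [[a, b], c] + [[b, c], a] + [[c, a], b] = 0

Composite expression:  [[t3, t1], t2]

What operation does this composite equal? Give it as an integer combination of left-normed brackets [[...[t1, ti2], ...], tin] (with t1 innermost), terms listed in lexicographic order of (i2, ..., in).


Left-normed coefficients sit on the t1-initial expansion words.
Composite bracket: [[t3, t1], t2]
Each bracket splits as ab - ba, giving 4 signed words (2^2 = 4).
Collect the words opening with t1:
  from t1t3t2, sign -1: term -[[t1, t3], t2]

-[[t1, t3], t2]


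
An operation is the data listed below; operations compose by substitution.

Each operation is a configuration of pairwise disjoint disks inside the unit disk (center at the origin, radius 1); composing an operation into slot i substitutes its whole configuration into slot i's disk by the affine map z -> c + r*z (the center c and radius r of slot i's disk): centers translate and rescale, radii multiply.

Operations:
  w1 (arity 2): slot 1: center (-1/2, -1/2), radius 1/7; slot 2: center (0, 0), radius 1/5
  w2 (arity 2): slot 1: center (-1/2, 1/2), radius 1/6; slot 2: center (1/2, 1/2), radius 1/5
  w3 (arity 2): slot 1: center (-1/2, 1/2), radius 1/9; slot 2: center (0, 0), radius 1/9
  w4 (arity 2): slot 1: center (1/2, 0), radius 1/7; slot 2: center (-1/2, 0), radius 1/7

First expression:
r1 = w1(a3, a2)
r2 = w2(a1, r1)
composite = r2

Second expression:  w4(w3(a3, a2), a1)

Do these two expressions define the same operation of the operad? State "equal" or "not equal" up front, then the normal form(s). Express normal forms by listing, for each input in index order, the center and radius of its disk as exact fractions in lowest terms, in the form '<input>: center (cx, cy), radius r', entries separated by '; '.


Normal form of the first expression: a1: center (-1/2, 1/2), radius 1/6; a2: center (1/2, 1/2), radius 1/25; a3: center (2/5, 2/5), radius 1/35
Normal form of the second expression: a1: center (-1/2, 0), radius 1/7; a2: center (1/2, 0), radius 1/63; a3: center (3/7, 1/14), radius 1/63
No match — not equal.

not equal — first a1: center (-1/2, 1/2), radius 1/6; a2: center (1/2, 1/2), radius 1/25; a3: center (2/5, 2/5), radius 1/35, second a1: center (-1/2, 0), radius 1/7; a2: center (1/2, 0), radius 1/63; a3: center (3/7, 1/14), radius 1/63


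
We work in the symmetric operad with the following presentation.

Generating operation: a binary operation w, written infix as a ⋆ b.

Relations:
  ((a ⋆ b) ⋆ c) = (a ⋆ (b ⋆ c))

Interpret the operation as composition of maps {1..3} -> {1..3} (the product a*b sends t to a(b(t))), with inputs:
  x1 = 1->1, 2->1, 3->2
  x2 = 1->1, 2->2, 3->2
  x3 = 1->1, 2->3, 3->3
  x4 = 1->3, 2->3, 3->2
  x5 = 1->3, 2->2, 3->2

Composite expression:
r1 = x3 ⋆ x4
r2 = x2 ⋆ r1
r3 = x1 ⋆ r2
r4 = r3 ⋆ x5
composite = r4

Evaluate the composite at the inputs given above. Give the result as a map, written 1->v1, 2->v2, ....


1->1, 2->1, 3->1

(x3 ⋆ x4) = 1->3, 2->3, 3->3
(x2 ⋆ (x3 ⋆ x4)) = 1->2, 2->2, 3->2
(x1 ⋆ (x2 ⋆ (x3 ⋆ x4))) = 1->1, 2->1, 3->1
((x1 ⋆ (x2 ⋆ (x3 ⋆ x4))) ⋆ x5) = 1->1, 2->1, 3->1


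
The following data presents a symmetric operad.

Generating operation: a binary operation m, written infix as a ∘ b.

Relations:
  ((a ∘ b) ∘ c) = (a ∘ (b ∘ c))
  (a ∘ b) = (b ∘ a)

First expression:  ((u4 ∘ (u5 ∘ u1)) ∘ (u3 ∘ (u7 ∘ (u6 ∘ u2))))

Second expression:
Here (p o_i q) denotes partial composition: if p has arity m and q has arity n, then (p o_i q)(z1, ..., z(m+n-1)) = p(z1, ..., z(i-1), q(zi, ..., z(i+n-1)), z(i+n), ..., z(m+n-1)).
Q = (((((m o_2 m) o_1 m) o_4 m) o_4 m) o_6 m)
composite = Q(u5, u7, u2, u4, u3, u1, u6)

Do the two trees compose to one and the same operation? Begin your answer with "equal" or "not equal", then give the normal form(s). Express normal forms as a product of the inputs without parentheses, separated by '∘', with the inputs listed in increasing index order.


equal — both sides give u1 ∘ u2 ∘ u3 ∘ u4 ∘ u5 ∘ u6 ∘ u7

The first expression reduces to u1 ∘ u2 ∘ u3 ∘ u4 ∘ u5 ∘ u6 ∘ u7
The second expression reduces to u1 ∘ u2 ∘ u3 ∘ u4 ∘ u5 ∘ u6 ∘ u7
Both agree, so they are equal.


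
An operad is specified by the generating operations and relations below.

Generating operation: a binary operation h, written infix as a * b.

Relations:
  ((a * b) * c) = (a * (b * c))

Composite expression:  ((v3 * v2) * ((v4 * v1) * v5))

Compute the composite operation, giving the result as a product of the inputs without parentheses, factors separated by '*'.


Key point: h is associative — brackets drop, the v-order remains.
(v3 * v2) flattens to v3 * v2
(v4 * v1) flattens to v4 * v1
((v4 * v1) * v5) flattens to v4 * v1 * v5
((v3 * v2) * ((v4 * v1) * v5)) flattens to v3 * v2 * v4 * v1 * v5

v3 * v2 * v4 * v1 * v5


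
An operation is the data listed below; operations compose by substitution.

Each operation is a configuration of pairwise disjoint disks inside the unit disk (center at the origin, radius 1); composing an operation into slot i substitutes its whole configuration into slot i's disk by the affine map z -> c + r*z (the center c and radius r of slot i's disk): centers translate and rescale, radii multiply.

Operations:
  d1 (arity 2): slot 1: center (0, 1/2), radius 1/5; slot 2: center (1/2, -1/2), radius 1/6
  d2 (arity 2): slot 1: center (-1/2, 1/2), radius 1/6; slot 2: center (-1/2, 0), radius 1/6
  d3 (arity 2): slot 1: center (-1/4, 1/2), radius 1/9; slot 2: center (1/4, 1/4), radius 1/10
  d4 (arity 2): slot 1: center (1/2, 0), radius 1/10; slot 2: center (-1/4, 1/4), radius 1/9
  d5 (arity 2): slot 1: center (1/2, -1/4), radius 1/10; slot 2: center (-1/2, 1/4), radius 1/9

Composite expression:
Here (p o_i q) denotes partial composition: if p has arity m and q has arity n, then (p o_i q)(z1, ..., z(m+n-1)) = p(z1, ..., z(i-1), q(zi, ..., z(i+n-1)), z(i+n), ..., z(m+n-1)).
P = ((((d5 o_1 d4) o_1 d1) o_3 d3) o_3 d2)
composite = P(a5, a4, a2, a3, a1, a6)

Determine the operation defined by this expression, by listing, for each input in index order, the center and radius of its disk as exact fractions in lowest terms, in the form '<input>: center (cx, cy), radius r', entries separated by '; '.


Below d5, radii multiply path by path; the a-disk centers shift.
a5 passes through 3 substitutions, ending at center (11/20, -49/200), radius 1/500
a4 passes through 3 substitutions, ending at center (111/200, -51/200), radius 1/600
a2 passes through 4 substitutions, ending at center (191/405, -709/3240), radius 1/4860
a3 passes through 4 substitutions, ending at center (191/405, -79/360), radius 1/4860
a1 passes through 3 substitutions, ending at center (43/90, -2/9), radius 1/900
a6 passes through 1 substitution, ending at center (-1/2, 1/4), radius 1/9

a1: center (43/90, -2/9), radius 1/900; a2: center (191/405, -709/3240), radius 1/4860; a3: center (191/405, -79/360), radius 1/4860; a4: center (111/200, -51/200), radius 1/600; a5: center (11/20, -49/200), radius 1/500; a6: center (-1/2, 1/4), radius 1/9


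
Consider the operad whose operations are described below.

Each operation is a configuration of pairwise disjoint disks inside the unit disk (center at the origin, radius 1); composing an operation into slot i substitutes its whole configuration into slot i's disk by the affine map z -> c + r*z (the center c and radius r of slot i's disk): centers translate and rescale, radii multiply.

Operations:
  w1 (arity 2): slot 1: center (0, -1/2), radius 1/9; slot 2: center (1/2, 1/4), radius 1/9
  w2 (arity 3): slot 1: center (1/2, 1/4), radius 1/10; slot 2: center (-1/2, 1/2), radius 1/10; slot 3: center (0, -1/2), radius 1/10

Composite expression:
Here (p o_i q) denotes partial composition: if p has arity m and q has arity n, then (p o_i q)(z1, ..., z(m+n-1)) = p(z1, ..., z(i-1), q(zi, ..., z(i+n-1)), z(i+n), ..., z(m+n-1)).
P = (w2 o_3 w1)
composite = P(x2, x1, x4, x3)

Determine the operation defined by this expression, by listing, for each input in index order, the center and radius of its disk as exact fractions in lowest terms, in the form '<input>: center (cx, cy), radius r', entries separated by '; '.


x1: center (-1/2, 1/2), radius 1/10; x2: center (1/2, 1/4), radius 1/10; x3: center (1/20, -19/40), radius 1/90; x4: center (0, -11/20), radius 1/90

Affine substitution under w2: radii multiply and x-centers shift.
for x2, the 1-step affine chain lands on center (1/2, 1/4), radius 1/10
for x1, the 1-step affine chain lands on center (-1/2, 1/2), radius 1/10
for x4, the 2-step affine chain lands on center (0, -11/20), radius 1/90
for x3, the 2-step affine chain lands on center (1/20, -19/40), radius 1/90


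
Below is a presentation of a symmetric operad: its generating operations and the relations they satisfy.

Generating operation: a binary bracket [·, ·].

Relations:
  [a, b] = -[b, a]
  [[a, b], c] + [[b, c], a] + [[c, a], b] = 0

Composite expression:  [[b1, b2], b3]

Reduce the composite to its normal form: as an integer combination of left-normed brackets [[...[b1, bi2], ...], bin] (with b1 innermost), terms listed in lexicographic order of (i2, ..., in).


[[b1, b2], b3]


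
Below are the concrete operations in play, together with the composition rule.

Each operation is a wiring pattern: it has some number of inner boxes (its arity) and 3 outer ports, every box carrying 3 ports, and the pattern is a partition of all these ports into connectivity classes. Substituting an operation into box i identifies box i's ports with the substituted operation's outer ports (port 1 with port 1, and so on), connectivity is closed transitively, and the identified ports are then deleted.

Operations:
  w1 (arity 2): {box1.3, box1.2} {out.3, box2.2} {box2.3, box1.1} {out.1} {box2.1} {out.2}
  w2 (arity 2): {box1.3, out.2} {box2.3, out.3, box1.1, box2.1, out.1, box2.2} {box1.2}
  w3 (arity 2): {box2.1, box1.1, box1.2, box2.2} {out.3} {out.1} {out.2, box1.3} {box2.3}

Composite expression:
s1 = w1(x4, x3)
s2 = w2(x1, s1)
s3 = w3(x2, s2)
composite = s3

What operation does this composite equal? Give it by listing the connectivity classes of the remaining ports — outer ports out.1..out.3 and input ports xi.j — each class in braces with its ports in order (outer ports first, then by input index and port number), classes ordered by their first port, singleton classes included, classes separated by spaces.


{out.1} {out.2, x2.3} {out.3} {x1.1, x1.3, x2.1, x2.2, x3.2} {x1.2} {x3.1} {x3.3, x4.1} {x4.2, x4.3}

After gluing at w3, chains via deleted ports link the x-ports.
after w1, the pattern on (x4, x3) reads {out.1} {out.2} {out.3, x3.2} {x3.1} {x3.3, x4.1} {x4.2, x4.3} (out.j = its outer ports)
after w2, the pattern on (x1, x4, x3) reads {out.1, out.3, x1.1, x3.2} {out.2, x1.3} {x1.2} {x3.1} {x3.3, x4.1} {x4.2, x4.3} (out.j = its outer ports)
after w3, the pattern on (x2, x1, x4, x3) reads {out.1} {out.2, x2.3} {out.3} {x1.1, x1.3, x2.1, x2.2, x3.2} {x1.2} {x3.1} {x3.3, x4.1} {x4.2, x4.3} (out.j = its outer ports)


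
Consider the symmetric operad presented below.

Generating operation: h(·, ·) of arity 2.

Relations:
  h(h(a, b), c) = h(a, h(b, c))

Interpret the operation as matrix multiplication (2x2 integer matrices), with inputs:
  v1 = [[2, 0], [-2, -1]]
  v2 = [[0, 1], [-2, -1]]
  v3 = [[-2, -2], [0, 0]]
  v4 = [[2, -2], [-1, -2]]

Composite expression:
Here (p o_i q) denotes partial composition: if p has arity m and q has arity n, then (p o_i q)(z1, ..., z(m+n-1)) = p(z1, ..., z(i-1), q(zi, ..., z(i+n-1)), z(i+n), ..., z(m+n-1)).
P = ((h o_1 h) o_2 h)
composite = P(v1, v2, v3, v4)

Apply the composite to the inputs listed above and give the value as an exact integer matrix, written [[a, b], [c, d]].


h(v2, v3) = [[0, 0], [4, 4]]
h(v1, h(v2, v3)) = [[0, 0], [-4, -4]]
h(h(v1, h(v2, v3)), v4) = [[0, 0], [-4, 16]]

[[0, 0], [-4, 16]]


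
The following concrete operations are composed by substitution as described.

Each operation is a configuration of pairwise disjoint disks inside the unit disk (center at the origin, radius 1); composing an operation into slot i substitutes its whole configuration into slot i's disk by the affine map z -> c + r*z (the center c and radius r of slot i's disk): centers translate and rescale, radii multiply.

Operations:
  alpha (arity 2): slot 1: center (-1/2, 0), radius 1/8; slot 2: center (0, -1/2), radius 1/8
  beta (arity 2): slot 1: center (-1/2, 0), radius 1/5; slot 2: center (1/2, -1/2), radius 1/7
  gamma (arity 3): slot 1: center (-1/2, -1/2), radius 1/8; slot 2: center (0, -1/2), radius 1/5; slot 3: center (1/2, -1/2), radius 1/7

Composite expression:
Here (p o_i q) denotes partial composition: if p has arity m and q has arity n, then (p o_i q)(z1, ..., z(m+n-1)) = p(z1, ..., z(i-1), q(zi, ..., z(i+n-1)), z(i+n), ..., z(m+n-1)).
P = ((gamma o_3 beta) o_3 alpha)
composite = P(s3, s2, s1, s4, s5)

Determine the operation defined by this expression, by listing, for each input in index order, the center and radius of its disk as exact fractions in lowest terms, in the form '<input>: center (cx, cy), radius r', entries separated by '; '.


s1: center (29/70, -1/2), radius 1/280; s2: center (0, -1/2), radius 1/5; s3: center (-1/2, -1/2), radius 1/8; s4: center (3/7, -18/35), radius 1/280; s5: center (4/7, -4/7), radius 1/49

Each s-disk chains the slot maps above it in gamma; radii multiply.
s3 passes through 1 substitution, ending at center (-1/2, -1/2), radius 1/8
s2 passes through 1 substitution, ending at center (0, -1/2), radius 1/5
s1 passes through 3 substitutions, ending at center (29/70, -1/2), radius 1/280
s4 passes through 3 substitutions, ending at center (3/7, -18/35), radius 1/280
s5 passes through 2 substitutions, ending at center (4/7, -4/7), radius 1/49


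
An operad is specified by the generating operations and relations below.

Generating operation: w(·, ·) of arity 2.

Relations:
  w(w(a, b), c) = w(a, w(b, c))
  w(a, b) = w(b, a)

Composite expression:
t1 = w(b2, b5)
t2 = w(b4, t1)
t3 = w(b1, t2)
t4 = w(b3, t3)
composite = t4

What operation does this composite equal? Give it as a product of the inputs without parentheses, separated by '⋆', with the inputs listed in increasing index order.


b1 ⋆ b2 ⋆ b3 ⋆ b4 ⋆ b5

Any arrangement under w is one operation, so sort the b-inputs.
w(b2, b5) reduces to b2 ⋆ b5
w(b4, w(b2, b5)) reduces to b4 ⋆ b2 ⋆ b5
w(b1, w(b4, w(b2, b5))) reduces to b1 ⋆ b4 ⋆ b2 ⋆ b5
w(b3, w(b1, w(b4, w(b2, b5)))) reduces to b3 ⋆ b1 ⋆ b4 ⋆ b2 ⋆ b5
reordering the factors by index: b1 ⋆ b2 ⋆ b3 ⋆ b4 ⋆ b5


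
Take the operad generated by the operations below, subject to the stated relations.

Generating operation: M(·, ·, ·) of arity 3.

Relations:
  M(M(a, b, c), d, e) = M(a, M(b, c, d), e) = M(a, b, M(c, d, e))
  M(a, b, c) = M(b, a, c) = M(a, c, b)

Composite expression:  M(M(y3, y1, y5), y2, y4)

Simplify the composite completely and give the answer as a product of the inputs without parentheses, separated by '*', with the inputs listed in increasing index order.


Any arrangement under M is one operation, so sort the y-inputs.
M(y3, y1, y5) flattens to y3 * y1 * y5
M(M(y3, y1, y5), y2, y4) flattens to y3 * y1 * y5 * y2 * y4
commutativity sorts the factors: y1 * y2 * y3 * y4 * y5

y1 * y2 * y3 * y4 * y5


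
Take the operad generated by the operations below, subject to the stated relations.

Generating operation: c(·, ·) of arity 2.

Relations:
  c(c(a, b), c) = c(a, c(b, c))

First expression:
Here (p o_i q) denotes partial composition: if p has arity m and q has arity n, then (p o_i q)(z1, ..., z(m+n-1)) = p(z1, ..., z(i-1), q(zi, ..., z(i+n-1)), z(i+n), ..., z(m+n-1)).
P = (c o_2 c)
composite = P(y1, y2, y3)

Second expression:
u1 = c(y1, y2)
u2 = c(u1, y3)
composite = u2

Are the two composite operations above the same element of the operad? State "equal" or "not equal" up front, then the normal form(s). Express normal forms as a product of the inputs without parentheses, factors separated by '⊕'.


equal; the common form is y1 ⊕ y2 ⊕ y3

Normal form of the first expression: y1 ⊕ y2 ⊕ y3
Normal form of the second expression: y1 ⊕ y2 ⊕ y3
Same normal form: equal.


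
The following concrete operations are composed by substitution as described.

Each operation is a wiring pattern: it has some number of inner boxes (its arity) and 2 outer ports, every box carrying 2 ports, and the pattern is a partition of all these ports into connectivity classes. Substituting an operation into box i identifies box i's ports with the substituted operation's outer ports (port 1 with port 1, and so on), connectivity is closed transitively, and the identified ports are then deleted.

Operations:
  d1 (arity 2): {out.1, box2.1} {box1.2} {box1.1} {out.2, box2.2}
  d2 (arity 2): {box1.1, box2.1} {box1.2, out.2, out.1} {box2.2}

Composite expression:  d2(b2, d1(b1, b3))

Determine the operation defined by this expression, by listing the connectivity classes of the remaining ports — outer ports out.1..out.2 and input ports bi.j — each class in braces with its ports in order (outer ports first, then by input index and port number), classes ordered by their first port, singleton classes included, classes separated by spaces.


Connectivity passes through glued d2-boundaries; trace each wire chain.
after d1, the pattern on (b1, b3) reads {out.1, b3.1} {out.2, b3.2} {b1.1} {b1.2} (out.j = its outer ports)
after d2, the pattern on (b2, b1, b3) reads {out.1, out.2, b2.2} {b1.1} {b1.2} {b2.1, b3.1} {b3.2} (out.j = its outer ports)

{out.1, out.2, b2.2} {b1.1} {b1.2} {b2.1, b3.1} {b3.2}


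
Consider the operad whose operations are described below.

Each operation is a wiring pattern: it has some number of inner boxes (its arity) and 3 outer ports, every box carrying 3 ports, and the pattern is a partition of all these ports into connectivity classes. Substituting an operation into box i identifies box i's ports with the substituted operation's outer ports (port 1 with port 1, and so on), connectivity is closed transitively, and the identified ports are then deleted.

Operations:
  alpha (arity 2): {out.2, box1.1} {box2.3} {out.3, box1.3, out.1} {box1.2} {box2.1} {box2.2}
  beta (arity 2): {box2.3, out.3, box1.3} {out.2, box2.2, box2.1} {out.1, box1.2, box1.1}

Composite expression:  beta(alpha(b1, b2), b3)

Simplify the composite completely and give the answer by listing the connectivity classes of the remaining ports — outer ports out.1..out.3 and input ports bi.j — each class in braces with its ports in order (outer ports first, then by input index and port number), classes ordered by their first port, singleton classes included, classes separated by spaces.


{out.1, out.3, b1.1, b1.3, b3.3} {out.2, b3.1, b3.2} {b1.2} {b2.1} {b2.2} {b2.3}

Connectivity passes through glued beta-boundaries; trace each wire chain.
stage alpha: inputs (b1, b2), connectivity {out.1, out.3, b1.3} {out.2, b1.1} {b1.2} {b2.1} {b2.2} {b2.3}, out.j its boundary
stage beta: inputs (b1, b2, b3), connectivity {out.1, out.3, b1.1, b1.3, b3.3} {out.2, b3.1, b3.2} {b1.2} {b2.1} {b2.2} {b2.3}, out.j its boundary


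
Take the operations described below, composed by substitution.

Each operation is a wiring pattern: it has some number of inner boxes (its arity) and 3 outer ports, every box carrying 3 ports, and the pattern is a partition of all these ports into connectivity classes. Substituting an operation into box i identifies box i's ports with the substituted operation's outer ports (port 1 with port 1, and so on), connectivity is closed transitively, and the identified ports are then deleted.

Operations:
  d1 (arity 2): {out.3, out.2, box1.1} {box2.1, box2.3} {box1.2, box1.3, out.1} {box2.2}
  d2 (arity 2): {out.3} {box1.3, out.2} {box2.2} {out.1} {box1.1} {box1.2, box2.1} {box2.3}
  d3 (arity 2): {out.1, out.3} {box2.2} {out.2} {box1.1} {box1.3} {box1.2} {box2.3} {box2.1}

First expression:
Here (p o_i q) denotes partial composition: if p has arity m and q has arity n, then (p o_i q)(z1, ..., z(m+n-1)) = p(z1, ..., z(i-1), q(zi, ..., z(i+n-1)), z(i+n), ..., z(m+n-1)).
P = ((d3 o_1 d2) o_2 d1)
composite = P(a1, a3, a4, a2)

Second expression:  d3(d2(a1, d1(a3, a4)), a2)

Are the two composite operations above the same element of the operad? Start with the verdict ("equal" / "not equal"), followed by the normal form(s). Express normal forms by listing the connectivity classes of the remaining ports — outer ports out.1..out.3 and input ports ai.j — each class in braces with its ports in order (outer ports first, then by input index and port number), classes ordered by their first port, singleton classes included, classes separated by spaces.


equal: each reduces to {out.1, out.3} {out.2} {a1.1} {a1.2, a3.2, a3.3} {a1.3} {a2.1} {a2.2} {a2.3} {a3.1} {a4.1, a4.3} {a4.2}


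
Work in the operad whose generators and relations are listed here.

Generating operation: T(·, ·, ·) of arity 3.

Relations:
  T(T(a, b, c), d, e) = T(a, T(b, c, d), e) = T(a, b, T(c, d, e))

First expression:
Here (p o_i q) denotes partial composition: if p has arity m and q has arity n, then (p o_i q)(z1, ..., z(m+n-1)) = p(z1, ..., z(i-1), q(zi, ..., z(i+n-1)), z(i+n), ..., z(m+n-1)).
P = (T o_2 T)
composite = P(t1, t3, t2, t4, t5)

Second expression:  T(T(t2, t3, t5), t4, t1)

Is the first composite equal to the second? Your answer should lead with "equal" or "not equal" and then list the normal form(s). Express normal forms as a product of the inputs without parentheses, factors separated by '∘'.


not equal — first t1 ∘ t3 ∘ t2 ∘ t4 ∘ t5, second t2 ∘ t3 ∘ t5 ∘ t4 ∘ t1

Reducing the first expression gives t1 ∘ t3 ∘ t2 ∘ t4 ∘ t5
Reducing the second expression gives t2 ∘ t3 ∘ t5 ∘ t4 ∘ t1
The forms do not match — not equal.


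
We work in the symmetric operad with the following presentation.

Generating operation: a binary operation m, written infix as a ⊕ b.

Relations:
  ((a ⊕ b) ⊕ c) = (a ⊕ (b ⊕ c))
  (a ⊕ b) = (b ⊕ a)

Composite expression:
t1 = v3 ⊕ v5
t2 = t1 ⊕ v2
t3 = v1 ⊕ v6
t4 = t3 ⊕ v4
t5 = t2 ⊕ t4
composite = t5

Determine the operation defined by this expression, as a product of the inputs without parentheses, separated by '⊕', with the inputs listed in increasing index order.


v1 ⊕ v2 ⊕ v3 ⊕ v4 ⊕ v5 ⊕ v6

Both nesting and order wash out for m; what remains is which v's occur.
(v3 ⊕ v5) spells out as v3 ⊕ v5
((v3 ⊕ v5) ⊕ v2) spells out as v3 ⊕ v5 ⊕ v2
(v1 ⊕ v6) spells out as v1 ⊕ v6
((v1 ⊕ v6) ⊕ v4) spells out as v1 ⊕ v6 ⊕ v4
(((v3 ⊕ v5) ⊕ v2) ⊕ ((v1 ⊕ v6) ⊕ v4)) spells out as v3 ⊕ v5 ⊕ v2 ⊕ v1 ⊕ v6 ⊕ v4
reordering the factors by index: v1 ⊕ v2 ⊕ v3 ⊕ v4 ⊕ v5 ⊕ v6


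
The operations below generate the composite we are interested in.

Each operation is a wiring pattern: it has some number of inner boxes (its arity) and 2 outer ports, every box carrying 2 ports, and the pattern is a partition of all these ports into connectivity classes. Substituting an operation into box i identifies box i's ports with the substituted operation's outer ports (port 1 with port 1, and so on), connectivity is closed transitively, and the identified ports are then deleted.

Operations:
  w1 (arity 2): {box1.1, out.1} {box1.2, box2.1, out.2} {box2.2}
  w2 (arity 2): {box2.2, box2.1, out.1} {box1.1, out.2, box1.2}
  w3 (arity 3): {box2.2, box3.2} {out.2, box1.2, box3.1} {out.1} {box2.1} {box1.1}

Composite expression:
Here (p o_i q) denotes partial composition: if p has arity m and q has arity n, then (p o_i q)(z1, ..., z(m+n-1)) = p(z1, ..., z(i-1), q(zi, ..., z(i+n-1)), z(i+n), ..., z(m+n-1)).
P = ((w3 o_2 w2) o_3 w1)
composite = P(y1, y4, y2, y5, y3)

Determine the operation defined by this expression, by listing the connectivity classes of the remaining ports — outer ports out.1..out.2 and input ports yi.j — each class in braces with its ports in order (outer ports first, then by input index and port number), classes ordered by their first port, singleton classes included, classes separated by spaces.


{out.1} {out.2, y1.2, y3.1} {y1.1} {y2.1, y2.2, y5.1} {y3.2, y4.1, y4.2} {y5.2}

Treat the ports identified at w3 as solder joints: merge, then drop.
w1 over (y2, y5) gives {out.1, y2.1} {out.2, y2.2, y5.1} {y5.2}, out.j being that stage's outer ports
w2 over (y4, y2, y5) gives {out.1, y2.1, y2.2, y5.1} {out.2, y4.1, y4.2} {y5.2}, out.j being that stage's outer ports
w3 over (y1, y4, y2, y5, y3) gives {out.1} {out.2, y1.2, y3.1} {y1.1} {y2.1, y2.2, y5.1} {y3.2, y4.1, y4.2} {y5.2}, out.j being that stage's outer ports


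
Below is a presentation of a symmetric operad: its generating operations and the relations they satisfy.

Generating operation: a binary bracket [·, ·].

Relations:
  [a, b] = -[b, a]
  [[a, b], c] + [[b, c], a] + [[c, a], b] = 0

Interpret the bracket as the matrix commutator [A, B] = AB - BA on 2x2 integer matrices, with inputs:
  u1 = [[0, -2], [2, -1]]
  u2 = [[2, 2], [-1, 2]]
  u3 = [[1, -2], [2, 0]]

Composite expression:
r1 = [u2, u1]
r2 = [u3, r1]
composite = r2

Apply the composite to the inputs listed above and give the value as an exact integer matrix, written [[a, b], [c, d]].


[u2, u1] = [[2, -2], [-1, -2]]
[u3, [u2, u1]] = [[6, 6], [9, -6]]

[[6, 6], [9, -6]]


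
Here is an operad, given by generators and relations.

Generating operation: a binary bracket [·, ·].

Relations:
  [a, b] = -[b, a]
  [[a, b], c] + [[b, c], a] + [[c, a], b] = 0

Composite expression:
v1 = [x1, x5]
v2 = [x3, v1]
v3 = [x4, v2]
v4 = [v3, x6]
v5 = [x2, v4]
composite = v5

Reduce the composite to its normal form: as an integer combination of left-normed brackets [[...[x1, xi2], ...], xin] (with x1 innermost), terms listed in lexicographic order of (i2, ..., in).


Antisymmetry and Jacobi reduce to x1-anchored left-normed brackets.
Composite bracket: [x2, [[x4, [x3, [x1, x5]]], x6]]
The bracket unfolds into 32 signed words via [a, b] = ab - ba (2^5 = 32).
Only words starting with x1 matter:
  word x1x5x3x4x6x2 has sign -1, contributing -[[[[[x1, x5], x3], x4], x6], x2]

-[[[[[x1, x5], x3], x4], x6], x2]


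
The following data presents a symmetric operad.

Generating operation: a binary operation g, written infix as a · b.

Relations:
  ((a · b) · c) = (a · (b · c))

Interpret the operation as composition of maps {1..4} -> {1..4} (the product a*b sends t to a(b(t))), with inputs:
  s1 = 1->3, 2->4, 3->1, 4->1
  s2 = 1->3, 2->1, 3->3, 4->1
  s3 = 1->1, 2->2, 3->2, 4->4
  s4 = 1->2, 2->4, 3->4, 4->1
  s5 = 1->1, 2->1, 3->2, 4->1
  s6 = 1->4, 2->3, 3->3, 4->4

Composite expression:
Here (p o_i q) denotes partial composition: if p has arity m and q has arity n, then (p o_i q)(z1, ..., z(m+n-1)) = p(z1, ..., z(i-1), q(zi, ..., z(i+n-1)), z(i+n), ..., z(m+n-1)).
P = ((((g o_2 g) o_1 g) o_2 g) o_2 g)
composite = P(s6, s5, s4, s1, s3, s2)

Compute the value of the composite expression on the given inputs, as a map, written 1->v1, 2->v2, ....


1->4, 2->4, 3->4, 4->4

(s5 · s4) = 1->1, 2->1, 3->1, 4->1
((s5 · s4) · s1) = 1->1, 2->1, 3->1, 4->1
(s6 · ((s5 · s4) · s1)) = 1->4, 2->4, 3->4, 4->4
(s3 · s2) = 1->2, 2->1, 3->2, 4->1
((s6 · ((s5 · s4) · s1)) · (s3 · s2)) = 1->4, 2->4, 3->4, 4->4


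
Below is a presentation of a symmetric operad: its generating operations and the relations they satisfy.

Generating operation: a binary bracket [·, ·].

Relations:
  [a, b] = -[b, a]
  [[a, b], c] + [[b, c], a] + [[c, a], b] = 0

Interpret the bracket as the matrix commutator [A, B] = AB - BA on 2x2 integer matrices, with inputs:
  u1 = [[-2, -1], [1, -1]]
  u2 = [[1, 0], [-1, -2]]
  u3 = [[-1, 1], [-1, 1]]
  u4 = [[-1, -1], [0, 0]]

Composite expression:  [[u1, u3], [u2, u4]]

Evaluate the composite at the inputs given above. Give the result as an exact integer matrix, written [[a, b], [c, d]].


[[-12, -6], [6, 12]]

[u1, u3] = [[0, -3], [-3, 0]]
[u2, u4] = [[-1, -3], [1, 1]]
[[u1, u3], [u2, u4]] = [[-12, -6], [6, 12]]


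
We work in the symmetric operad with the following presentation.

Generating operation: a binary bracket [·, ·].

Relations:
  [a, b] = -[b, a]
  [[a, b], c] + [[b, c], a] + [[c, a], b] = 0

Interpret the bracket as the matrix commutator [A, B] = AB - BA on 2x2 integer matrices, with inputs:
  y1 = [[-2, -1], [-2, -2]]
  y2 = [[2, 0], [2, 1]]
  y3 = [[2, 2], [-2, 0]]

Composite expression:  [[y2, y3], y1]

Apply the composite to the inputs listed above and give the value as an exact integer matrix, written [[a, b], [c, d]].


[y2, y3] = [[-4, 2], [6, 4]]
[[y2, y3], y1] = [[2, 8], [-16, -2]]

[[2, 8], [-16, -2]]


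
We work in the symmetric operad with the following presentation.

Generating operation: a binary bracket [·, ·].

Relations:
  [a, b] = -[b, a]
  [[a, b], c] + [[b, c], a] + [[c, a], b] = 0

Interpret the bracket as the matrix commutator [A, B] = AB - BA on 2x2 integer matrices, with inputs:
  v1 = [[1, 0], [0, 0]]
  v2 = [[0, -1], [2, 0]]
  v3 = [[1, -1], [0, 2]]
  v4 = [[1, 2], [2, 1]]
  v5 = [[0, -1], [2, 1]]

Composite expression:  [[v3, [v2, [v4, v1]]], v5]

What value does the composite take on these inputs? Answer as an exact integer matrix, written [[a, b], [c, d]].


[[8, 4], [0, -8]]

[v4, v1] = [[0, -2], [2, 0]]
[v2, [v4, v1]] = [[2, 0], [0, -2]]
[v3, [v2, [v4, v1]]] = [[0, 4], [0, 0]]
[[v3, [v2, [v4, v1]]], v5] = [[8, 4], [0, -8]]


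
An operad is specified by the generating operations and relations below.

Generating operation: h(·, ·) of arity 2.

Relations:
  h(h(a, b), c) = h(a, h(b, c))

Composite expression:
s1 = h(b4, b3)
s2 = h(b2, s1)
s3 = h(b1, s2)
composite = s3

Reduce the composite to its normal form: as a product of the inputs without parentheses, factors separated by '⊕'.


b1 ⊕ b2 ⊕ b4 ⊕ b3

Under associativity of h, the answer is the b's in reading order.
h(b4, b3) flattens to b4 ⊕ b3
h(b2, h(b4, b3)) flattens to b2 ⊕ b4 ⊕ b3
h(b1, h(b2, h(b4, b3))) flattens to b1 ⊕ b2 ⊕ b4 ⊕ b3


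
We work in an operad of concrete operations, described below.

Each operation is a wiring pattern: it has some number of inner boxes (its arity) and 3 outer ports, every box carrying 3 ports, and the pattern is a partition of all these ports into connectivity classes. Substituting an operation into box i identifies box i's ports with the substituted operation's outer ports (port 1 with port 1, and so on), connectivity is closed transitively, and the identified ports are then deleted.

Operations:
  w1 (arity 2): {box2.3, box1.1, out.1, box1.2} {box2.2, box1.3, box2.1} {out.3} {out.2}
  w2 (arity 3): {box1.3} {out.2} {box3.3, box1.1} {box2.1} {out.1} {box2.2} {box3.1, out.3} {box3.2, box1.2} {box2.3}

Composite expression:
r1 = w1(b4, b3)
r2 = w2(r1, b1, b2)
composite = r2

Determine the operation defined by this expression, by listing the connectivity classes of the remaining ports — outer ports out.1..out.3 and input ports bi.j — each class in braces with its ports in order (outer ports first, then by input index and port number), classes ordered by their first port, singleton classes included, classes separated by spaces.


{out.1} {out.2} {out.3, b2.1} {b1.1} {b1.2} {b1.3} {b2.2} {b2.3, b3.3, b4.1, b4.2} {b3.1, b3.2, b4.3}


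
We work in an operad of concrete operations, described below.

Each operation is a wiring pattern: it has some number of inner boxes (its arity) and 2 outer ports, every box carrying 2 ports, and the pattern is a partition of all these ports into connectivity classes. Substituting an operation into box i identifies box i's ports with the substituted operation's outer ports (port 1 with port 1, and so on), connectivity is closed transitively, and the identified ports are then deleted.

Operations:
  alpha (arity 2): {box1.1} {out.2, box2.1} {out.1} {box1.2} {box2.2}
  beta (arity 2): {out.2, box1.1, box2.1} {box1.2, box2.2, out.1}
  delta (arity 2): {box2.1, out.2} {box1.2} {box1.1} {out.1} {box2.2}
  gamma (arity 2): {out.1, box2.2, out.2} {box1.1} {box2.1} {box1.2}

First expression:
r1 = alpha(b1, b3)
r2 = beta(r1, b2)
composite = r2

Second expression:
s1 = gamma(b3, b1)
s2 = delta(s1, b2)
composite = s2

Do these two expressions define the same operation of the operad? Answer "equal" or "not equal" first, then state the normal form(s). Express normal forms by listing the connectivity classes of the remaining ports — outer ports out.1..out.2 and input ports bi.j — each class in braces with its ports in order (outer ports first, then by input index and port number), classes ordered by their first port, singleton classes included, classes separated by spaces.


not equal; the first gives {out.1, b2.2, b3.1} {out.2, b2.1} {b1.1} {b1.2} {b3.2} and the second {out.1} {out.2, b2.1} {b1.1} {b1.2} {b2.2} {b3.1} {b3.2}

Normal form of the first expression: {out.1, b2.2, b3.1} {out.2, b2.1} {b1.1} {b1.2} {b3.2}
Normal form of the second expression: {out.1} {out.2, b2.1} {b1.1} {b1.2} {b2.2} {b3.1} {b3.2}
No match — not equal.


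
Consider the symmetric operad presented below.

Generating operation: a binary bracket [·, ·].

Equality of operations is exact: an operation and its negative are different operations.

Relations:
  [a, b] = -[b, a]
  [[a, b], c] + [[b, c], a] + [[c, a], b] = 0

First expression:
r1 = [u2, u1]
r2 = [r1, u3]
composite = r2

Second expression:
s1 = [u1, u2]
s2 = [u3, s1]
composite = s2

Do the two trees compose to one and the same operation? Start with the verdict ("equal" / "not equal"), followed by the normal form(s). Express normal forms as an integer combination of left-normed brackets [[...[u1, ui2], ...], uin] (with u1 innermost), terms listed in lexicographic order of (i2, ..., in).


equal: each reduces to -[[u1, u2], u3]

The first expression reduces to -[[u1, u2], u3]
The second expression reduces to -[[u1, u2], u3]
Same normal form: equal.


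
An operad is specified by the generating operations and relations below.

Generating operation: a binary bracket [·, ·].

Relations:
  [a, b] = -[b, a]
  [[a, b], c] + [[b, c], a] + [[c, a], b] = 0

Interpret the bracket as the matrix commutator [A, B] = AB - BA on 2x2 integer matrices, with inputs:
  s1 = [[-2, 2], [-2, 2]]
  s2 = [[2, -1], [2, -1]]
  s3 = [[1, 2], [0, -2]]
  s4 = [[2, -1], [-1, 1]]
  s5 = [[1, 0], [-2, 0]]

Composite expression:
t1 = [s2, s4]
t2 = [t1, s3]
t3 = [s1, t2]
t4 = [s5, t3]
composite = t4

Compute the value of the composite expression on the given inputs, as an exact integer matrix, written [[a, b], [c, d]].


[[-64, -32], [-364, 64]]

[s2, s4] = [[3, -2], [5, -3]]
[[s2, s4], s3] = [[-10, 18], [15, 10]]
[s1, [[s2, s4], s3]] = [[66, -32], [100, -66]]
[s5, [s1, [[s2, s4], s3]]] = [[-64, -32], [-364, 64]]


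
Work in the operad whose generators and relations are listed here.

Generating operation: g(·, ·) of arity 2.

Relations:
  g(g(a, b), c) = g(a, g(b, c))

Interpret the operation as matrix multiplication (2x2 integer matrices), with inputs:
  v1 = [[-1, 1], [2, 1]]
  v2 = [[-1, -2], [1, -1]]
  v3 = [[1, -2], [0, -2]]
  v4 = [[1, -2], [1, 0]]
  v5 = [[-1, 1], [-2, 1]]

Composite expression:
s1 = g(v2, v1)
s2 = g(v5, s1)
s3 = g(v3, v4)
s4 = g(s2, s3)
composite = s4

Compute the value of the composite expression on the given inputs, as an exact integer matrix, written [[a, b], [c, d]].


[[-6, 0], [-15, -6]]

g(v2, v1) = [[-3, -3], [-3, 0]]
g(v5, g(v2, v1)) = [[0, 3], [3, 6]]
g(v3, v4) = [[-1, -2], [-2, 0]]
g(g(v5, g(v2, v1)), g(v3, v4)) = [[-6, 0], [-15, -6]]


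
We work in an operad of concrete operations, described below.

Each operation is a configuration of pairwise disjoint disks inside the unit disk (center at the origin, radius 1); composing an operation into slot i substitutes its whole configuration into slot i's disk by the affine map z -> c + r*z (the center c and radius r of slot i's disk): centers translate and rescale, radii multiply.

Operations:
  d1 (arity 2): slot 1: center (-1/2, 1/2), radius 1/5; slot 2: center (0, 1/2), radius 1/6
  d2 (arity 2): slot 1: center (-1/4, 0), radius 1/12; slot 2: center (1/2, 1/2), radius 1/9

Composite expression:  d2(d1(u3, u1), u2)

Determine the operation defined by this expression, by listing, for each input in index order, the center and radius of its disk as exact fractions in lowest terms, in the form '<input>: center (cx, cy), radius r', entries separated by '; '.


Each u-disk chains the slot maps above it in d2; radii multiply.
u3 passes through 2 substitutions, ending at center (-7/24, 1/24), radius 1/60
u1 passes through 2 substitutions, ending at center (-1/4, 1/24), radius 1/72
u2 passes through 1 substitution, ending at center (1/2, 1/2), radius 1/9

u1: center (-1/4, 1/24), radius 1/72; u2: center (1/2, 1/2), radius 1/9; u3: center (-7/24, 1/24), radius 1/60
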